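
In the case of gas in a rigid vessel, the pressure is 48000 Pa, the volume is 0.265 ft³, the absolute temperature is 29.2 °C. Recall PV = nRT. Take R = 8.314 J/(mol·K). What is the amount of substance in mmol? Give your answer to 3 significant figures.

Rearranging: n = PV/(RT).
P = 48000 Pa; V = 0.265 ft³ = 0.007504 m³; T = 29.2 °C = 302.3 K; R = 8.314 J/(mol·K).
n = 0.1433 mol
0.1433 mol × (1 mmol / 0.001000 mol) = 143.3 mmol

143 mmol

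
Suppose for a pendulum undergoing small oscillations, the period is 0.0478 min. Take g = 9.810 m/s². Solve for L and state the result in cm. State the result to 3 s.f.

Rearranging T = 2π√(L/g) for L: L = g·(T/2π)².
T = 0.0478 min = 2.868 s; g = 9.810 m/s².
L = 2.044 m
2.044 m × (1 cm / 0.01000 m) = 204.4 cm

204 cm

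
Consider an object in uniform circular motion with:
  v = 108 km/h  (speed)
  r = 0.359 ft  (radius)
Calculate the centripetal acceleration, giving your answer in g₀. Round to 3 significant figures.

839 g₀

a is given directly by: a = v²/r.
v = 108 km/h = 30.00 m/s; r = 0.359 ft = 0.1094 m.
a = 8225 m/s²
8225 m/s² × (1 g₀ / 9.807 m/s²) = 838.7 g₀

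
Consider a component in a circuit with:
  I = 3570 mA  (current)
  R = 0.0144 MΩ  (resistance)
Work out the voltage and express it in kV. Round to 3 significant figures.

51.4 kV

From Ohm's law: V = IR.
I = 3570 mA = 3.570 A; R = 0.0144 MΩ = 14400 Ω.
V = 51408 V
51408 V × (1 kV / 1000 V) = 51.41 kV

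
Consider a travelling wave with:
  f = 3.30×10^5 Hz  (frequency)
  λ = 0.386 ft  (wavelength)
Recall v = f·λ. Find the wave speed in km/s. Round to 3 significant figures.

v is given directly by: v = fλ.
f = 3.30×10^5 Hz; λ = 0.386 ft = 0.1177 m.
v = 38825 m/s
38825 m/s × (1 km/s / 1000 m/s) = 38.83 km/s

38.8 km/s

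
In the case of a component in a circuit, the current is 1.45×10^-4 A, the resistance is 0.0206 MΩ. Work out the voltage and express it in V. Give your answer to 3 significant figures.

2.99 V

Directly: V = IR.
I = 1.45×10^-4 A; R = 0.0206 MΩ = 20600 Ω.
V = 2.987 V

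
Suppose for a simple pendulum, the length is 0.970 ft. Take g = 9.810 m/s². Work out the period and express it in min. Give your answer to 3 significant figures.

0.0182 min

T is given directly by: T = 2π√(L/g).
L = 0.970 ft = 0.2957 m; g = 9.810 m/s².
T = 1.091 s
1.091 s × (1 min / 60.00 s) = 0.01818 min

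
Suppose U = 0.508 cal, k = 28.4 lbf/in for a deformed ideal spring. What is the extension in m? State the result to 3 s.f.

Rearranging: x = √(2U/k).
U = 0.508 cal = 2.125 J; k = 28.4 lbf/in = 4974 N/m.
x = 0.02924 m

0.0292 m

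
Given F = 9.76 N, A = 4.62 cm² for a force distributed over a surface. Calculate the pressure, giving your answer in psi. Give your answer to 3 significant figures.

3.06 psi

Directly: P = F/A.
F = 9.76 N; A = 4.62 cm² = 4.620×10^-4 m².
P = 21126 Pa  (the unit combination reduces to kg/(m·s²) = Pa)
21126 Pa × (1 psi / 6895 Pa) = 3.064 psi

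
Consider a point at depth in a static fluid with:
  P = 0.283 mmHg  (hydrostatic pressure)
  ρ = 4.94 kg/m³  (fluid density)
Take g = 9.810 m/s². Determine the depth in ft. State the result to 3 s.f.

Solving P = ρ·g·h for h: h = P/(ρ·g).
P = 0.283 mmHg = 37.73 Pa; ρ = 4.94 kg/m³; g = 9.810 m/s².
h = 0.7786 m
0.7786 m × (1 ft / 0.3048 m) = 2.554 ft

2.55 ft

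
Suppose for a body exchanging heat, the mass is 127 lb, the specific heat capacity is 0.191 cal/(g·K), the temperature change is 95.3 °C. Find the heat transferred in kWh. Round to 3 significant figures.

1.22 kWh

Directly: Q = mcΔT.
m = 127 lb = 57.61 kg; c = 0.191 cal/(g·K) = 799.1 J/(kg·K); ΔT = 95.3 °C = 95.30 K.
Q = 4.387×10^6 J
4.387×10^6 J × (1 kWh / 3.600×10^6 J) = 1.219 kWh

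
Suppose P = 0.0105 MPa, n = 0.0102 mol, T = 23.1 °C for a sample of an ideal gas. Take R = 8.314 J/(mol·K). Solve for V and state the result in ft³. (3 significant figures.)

0.0845 ft³

From the ideal-gas law: V = nRT/P.
P = 0.0105 MPa = 10500 Pa; n = 0.0102 mol; T = 23.1 °C = 296.2 K; R = 8.314 J/(mol·K).
V = 0.002393 m³
0.002393 m³ × (1 ft³ / 0.02832 m³) = 0.08450 ft³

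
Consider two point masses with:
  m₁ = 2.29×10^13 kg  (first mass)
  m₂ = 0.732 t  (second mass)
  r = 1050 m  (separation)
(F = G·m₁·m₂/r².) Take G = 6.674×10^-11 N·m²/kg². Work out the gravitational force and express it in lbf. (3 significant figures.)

From Newton's law of gravitation: F = Gm₁m₂/r².
m₁ = 2.29×10^13 kg; m₂ = 0.732 t = 732.0 kg; r = 1050 m; G = 6.674×10^-11 N·m²/kg².
F = 1.015 N
1.015 N × (1 lbf / 4.448 N) = 0.2281 lbf

0.228 lbf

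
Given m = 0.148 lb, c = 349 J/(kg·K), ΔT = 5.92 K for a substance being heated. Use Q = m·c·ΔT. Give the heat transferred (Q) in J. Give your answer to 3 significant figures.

139 J

Q is given directly by: Q = mcΔT.
m = 0.148 lb = 0.06713 kg; c = 349 J/(kg·K); ΔT = 5.92 K.
Q = 138.7 J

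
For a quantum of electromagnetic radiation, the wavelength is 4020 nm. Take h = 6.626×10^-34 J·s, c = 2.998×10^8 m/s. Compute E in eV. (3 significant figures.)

Directly: E = hc/λ.
λ = 4020 nm = 4.020×10^-6 m; h = 6.626×10^-34 J·s; c = 2.998×10^8 m/s.
E = 4.941×10^-20 J
4.941×10^-20 J × (1 eV / 1.602×10^-19 J) = 0.3084 eV

0.308 eV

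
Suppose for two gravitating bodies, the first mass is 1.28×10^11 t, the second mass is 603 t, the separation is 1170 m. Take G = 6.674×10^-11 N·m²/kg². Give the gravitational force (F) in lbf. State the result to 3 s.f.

From Newton's law of gravitation: F = Gm₁m₂/r².
m₁ = 1.28×10^11 t = 1.280×10^14 kg; m₂ = 603 t = 6.030×10^5 kg; r = 1170 m; G = 6.674×10^-11 N·m²/kg².
F = 3763 N  (the unit combination reduces to kg·m/s² = N)
3763 N × (1 lbf / 4.448 N) = 846.0 lbf

846 lbf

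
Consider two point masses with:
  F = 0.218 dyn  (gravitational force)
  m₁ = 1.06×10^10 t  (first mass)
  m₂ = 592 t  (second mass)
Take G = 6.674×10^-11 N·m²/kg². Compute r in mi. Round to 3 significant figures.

Solving F = G·m₁·m₂/r² for r: r = √(G·m₁m₂/F).
F = 0.218 dyn = 2.180×10^-6 N; m₁ = 1.06×10^10 t = 1.060×10^13 kg; m₂ = 592 t = 5.920×10^5 kg; G = 6.674×10^-11 N·m²/kg².
r = 1.386×10^7 m
1.386×10^7 m × (1 mi / 1609 m) = 8613 mi

8610 mi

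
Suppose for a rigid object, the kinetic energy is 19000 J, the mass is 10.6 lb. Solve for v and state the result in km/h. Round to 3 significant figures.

320 km/h

Rearranging KE = ½mv² for v: v = √(2·KE/m).
KE = 19000 J; m = 10.6 lb = 4.808 kg.
v = 88.90 m/s
88.90 m/s × (1 km/h / 0.2778 m/s) = 320.0 km/h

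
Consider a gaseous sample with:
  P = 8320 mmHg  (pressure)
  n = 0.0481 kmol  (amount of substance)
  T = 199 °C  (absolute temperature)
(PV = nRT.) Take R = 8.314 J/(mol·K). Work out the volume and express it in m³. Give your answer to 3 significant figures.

Solving PV = nRT for V: V = nRT/P.
P = 8320 mmHg = 1.109×10^6 Pa; n = 0.0481 kmol = 48.10 mol; T = 199 °C = 472.1 K; R = 8.314 J/(mol·K).
V = 0.1702 m³

0.170 m³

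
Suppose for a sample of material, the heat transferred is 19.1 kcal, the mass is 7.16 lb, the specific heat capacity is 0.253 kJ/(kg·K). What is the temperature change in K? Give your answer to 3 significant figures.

97.3 K

Rearranging: ΔT = Q/(m·c).
Q = 19.1 kcal = 79914 J; m = 7.16 lb = 3.248 kg; c = 0.253 kJ/(kg·K) = 253.0 J/(kg·K).
ΔT = 97.26 K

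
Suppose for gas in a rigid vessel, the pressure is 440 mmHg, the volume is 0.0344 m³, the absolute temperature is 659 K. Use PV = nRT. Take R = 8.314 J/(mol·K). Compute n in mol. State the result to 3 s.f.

0.368 mol

From the ideal-gas law: n = PV/(RT).
P = 440 mmHg = 58662 Pa; V = 0.0344 m³; T = 659 K; R = 8.314 J/(mol·K).
n = 0.3683 mol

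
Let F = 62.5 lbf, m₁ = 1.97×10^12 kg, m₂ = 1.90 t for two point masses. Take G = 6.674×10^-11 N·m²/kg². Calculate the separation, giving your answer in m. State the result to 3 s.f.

Rearranging F = G·m₁·m₂/r² for r: r = √(G·m₁m₂/F).
F = 62.5 lbf = 278.0 N; m₁ = 1.97×10^12 kg; m₂ = 1.90 t = 1900 kg; G = 6.674×10^-11 N·m²/kg².
r = 29.98 m

30.0 m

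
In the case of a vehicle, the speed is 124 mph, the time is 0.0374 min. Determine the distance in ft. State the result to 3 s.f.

Rearranging v = d/t for d: d = v·t.
v = 124 mph = 55.43 m/s; t = 0.0374 min = 2.244 s.
d = 124.4 m
124.4 m × (1 ft / 0.3048 m) = 408.1 ft

408 ft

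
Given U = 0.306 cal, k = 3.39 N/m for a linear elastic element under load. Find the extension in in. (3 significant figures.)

34.2 in

Rearranging: x = √(2U/k).
U = 0.306 cal = 1.280 J; k = 3.39 N/m.
x = 0.8691 m
0.8691 m × (1 in / 0.02540 m) = 34.22 in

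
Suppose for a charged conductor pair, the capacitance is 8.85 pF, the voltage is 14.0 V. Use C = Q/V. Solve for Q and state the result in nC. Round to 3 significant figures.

0.124 nC

Solving C = Q/V for Q: Q = CV.
C = 8.85 pF = 8.850×10^-12 F; V = 14.0 V.
Q = 1.239×10^-10 C
1.239×10^-10 C × (1 nC / 1.000×10^-9 C) = 0.1239 nC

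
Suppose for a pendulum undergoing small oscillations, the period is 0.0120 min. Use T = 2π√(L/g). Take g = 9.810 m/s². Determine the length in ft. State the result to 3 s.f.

0.423 ft

Rearranging: L = g·(T/2π)².
T = 0.0120 min = 0.7200 s; g = 9.810 m/s².
L = 0.1288 m
0.1288 m × (1 ft / 0.3048 m) = 0.4226 ft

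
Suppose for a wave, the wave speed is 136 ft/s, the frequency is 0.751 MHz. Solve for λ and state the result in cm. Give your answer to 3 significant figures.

Solving v = f·λ for λ: λ = v/f.
v = 136 ft/s = 41.45 m/s; f = 0.751 MHz = 7.510×10^5 Hz.
λ = 5.520×10^-5 m
5.520×10^-5 m × (1 cm / 0.01000 m) = 0.005520 cm

0.00552 cm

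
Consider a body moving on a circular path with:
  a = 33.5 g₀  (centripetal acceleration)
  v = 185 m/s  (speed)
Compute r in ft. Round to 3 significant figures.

Rearranging: r = v²/a.
a = 33.5 g₀ = 328.5 m/s²; v = 185 m/s.
r = 104.2 m
104.2 m × (1 ft / 0.3048 m) = 341.8 ft

342 ft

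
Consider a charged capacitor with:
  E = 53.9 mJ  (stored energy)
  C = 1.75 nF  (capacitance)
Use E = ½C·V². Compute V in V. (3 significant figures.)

Rearranging E = ½C·V² for V: V = √(2E/C).
E = 53.9 mJ = 0.05390 J; C = 1.75 nF = 1.750×10^-9 F.
V = 7849 V  (the unit combination reduces to kg·m²/(A·s³) = V)

7850 V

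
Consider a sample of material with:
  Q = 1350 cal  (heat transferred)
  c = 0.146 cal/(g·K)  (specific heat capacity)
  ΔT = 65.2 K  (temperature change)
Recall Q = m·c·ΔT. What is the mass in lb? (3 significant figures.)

0.313 lb

Rearranging Q = m·c·ΔT for m: m = Q/(c·ΔT).
Q = 1350 cal = 5648 J; c = 0.146 cal/(g·K) = 610.9 J/(kg·K); ΔT = 65.2 K.
m = 0.1418 kg
0.1418 kg × (1 lb / 0.4536 kg) = 0.3127 lb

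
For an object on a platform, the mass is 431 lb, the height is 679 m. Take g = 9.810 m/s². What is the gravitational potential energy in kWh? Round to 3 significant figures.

PE is given directly by: PE = mgh.
m = 431 lb = 195.5 kg; h = 679 m; g = 9.810 m/s².
PE = 1.302×10^6 J
1.302×10^6 J × (1 kWh / 3.600×10^6 J) = 0.3617 kWh

0.362 kWh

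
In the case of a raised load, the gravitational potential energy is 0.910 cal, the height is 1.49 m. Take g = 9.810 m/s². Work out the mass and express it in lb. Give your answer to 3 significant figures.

0.574 lb

Rearranging PE = m·g·h for m: m = PE/(g·h).
PE = 0.910 cal = 3.807 J; h = 1.49 m; g = 9.810 m/s².
m = 0.2605 kg
0.2605 kg × (1 lb / 0.4536 kg) = 0.5743 lb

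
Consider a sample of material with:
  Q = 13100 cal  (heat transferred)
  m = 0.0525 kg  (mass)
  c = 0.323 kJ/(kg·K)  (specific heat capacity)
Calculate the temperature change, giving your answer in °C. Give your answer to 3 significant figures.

3230 °C

Rearranging Q = m·c·ΔT for ΔT: ΔT = Q/(m·c).
Q = 13100 cal = 54810 J; m = 0.0525 kg; c = 0.323 kJ/(kg·K) = 323.0 J/(kg·K).
ΔT = 3232 K
Since 1 °C = 1 K, 3232 °C.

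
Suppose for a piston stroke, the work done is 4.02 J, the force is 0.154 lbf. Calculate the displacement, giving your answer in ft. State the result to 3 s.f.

19.3 ft

Rearranging W = F·d for d: d = W/F.
W = 4.02 J; F = 0.154 lbf = 0.6850 N.
d = 5.868 m
5.868 m × (1 ft / 0.3048 m) = 19.25 ft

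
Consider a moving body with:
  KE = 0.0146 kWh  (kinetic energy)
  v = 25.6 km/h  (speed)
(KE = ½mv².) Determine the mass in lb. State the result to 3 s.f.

Rearranging: m = 2·KE/v².
KE = 0.0146 kWh = 52560 J; v = 25.6 km/h = 7.111 m/s.
m = 2079 kg
2079 kg × (1 lb / 0.4536 kg) = 4583 lb

4580 lb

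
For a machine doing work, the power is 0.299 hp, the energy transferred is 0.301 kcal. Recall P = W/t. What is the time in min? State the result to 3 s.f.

0.0941 min

Solving P = W/t for t: t = W/P.
P = 0.299 hp = 223.0 W; W = 0.301 kcal = 1259 J.
t = 5.648 s
5.648 s × (1 min / 60.00 s) = 0.09414 min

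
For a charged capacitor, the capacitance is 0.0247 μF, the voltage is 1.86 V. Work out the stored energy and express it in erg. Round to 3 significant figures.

E is given directly by: E = ½CV².
C = 0.0247 μF = 2.470×10^-8 F; V = 1.86 V.
E = 4.273×10^-8 J
4.273×10^-8 J × (1 erg / 1.000×10^-7 J) = 0.4273 erg

0.427 erg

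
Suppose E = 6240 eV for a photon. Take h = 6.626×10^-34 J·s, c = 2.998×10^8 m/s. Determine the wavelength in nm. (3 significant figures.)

Rearranging E = h·c/λ for λ: λ = hc/E.
E = 6240 eV = 9.998×10^-16 J; h = 6.626×10^-34 J·s; c = 2.998×10^8 m/s.
λ = 1.987×10^-10 m
1.987×10^-10 m × (1 nm / 1.000×10^-9 m) = 0.1987 nm

0.199 nm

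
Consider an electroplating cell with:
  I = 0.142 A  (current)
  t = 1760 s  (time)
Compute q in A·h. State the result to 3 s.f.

q is given directly by: q = It.
I = 0.142 A; t = 1760 s.
q = 249.9 C
249.9 C × (1 A·h / 3600 C) = 0.06942 A·h

0.0694 A·h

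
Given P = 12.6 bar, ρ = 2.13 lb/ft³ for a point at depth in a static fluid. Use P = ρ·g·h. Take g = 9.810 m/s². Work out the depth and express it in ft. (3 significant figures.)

Rearranging P = ρ·g·h for h: h = P/(ρ·g).
P = 12.6 bar = 1.260×10^6 Pa; ρ = 2.13 lb/ft³ = 34.12 kg/m³; g = 9.810 m/s².
h = 3764 m
3764 m × (1 ft / 0.3048 m) = 12351 ft

12400 ft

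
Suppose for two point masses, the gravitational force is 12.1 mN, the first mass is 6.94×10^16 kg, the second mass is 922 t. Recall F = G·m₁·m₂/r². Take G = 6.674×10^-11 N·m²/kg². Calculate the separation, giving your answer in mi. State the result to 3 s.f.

Solving F = G·m₁·m₂/r² for r: r = √(G·m₁m₂/F).
F = 12.1 mN = 0.01210 N; m₁ = 6.94×10^16 kg; m₂ = 922 t = 9.220×10^5 kg; G = 6.674×10^-11 N·m²/kg².
r = 1.879×10^7 m
1.879×10^7 m × (1 mi / 1609 m) = 11673 mi

11700 mi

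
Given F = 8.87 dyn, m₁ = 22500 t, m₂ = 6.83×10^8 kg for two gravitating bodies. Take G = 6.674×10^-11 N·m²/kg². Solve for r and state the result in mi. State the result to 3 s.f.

66.8 mi

Rearranging F = G·m₁·m₂/r² for r: r = √(G·m₁m₂/F).
F = 8.87 dyn = 8.870×10^-5 N; m₁ = 22500 t = 2.250×10^7 kg; m₂ = 6.83×10^8 kg; G = 6.674×10^-11 N·m²/kg².
r = 1.075×10^5 m
1.075×10^5 m × (1 mi / 1609 m) = 66.82 mi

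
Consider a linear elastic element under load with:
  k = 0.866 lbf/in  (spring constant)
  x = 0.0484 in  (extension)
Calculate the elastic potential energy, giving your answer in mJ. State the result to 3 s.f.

0.115 mJ

U is given directly by: U = ½kx².
k = 0.866 lbf/in = 151.7 N/m; x = 0.0484 in = 0.001229 m.
U = 1.146×10^-4 J
1.146×10^-4 J × (1 mJ / 0.001000 J) = 0.1146 mJ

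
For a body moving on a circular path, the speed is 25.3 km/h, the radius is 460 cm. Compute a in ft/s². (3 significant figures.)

35.2 ft/s²

a is given directly by: a = v²/r.
v = 25.3 km/h = 7.028 m/s; r = 460 cm = 4.600 m.
a = 10.74 m/s²
10.74 m/s² × (1 ft/s² / 0.3048 m/s²) = 35.23 ft/s²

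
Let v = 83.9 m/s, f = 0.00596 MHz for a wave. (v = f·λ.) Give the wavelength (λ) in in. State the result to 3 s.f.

Rearranging: λ = v/f.
v = 83.9 m/s; f = 0.00596 MHz = 5960 Hz.
λ = 0.01408 m
0.01408 m × (1 in / 0.02540 m) = 0.5542 in

0.554 in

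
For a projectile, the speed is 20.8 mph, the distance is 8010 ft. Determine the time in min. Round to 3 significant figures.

Solving v = d/t for t: t = d/v.
v = 20.8 mph = 9.298 m/s; d = 8010 ft = 2441 m.
t = 262.6 s
262.6 s × (1 min / 60.00 s) = 4.376 min

4.38 min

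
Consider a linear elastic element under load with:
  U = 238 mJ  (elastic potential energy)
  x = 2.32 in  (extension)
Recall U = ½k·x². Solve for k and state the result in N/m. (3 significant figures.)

137 N/m

Rearranging: k = 2U/x².
U = 238 mJ = 0.2380 J; x = 2.32 in = 0.05893 m.
k = 137.1 N/m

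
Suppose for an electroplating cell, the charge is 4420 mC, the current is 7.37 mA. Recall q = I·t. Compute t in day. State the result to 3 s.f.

Rearranging: t = q/I.
q = 4420 mC = 4.420 C; I = 7.37 mA = 0.007370 A.
t = 599.7 s
599.7 s × (1 day / 86400 s) = 0.006941 day

0.00694 day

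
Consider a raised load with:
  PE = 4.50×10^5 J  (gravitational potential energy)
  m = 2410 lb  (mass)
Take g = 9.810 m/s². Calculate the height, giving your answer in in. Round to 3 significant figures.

Rearranging: h = PE/(m·g).
PE = 4.50×10^5 J; m = 2410 lb = 1093 kg; g = 9.810 m/s².
h = 41.96 m
41.96 m × (1 in / 0.02540 m) = 1652 in

1650 in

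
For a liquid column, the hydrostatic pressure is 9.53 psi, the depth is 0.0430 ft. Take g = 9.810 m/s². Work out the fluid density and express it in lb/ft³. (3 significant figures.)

Solving P = ρ·g·h for ρ: ρ = P/(g·h).
P = 9.53 psi = 65707 Pa; h = 0.0430 ft = 0.01311 m; g = 9.810 m/s².
ρ = 5.110×10^5 kg/m³
5.110×10^5 kg/m³ × (1 lb/ft³ / 16.02 kg/m³) = 31904 lb/ft³

31900 lb/ft³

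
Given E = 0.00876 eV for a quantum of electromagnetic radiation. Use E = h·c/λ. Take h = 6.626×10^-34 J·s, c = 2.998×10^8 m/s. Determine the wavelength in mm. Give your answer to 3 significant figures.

0.142 mm

Rearranging E = h·c/λ for λ: λ = hc/E.
E = 0.00876 eV = 1.404×10^-21 J; h = 6.626×10^-34 J·s; c = 2.998×10^8 m/s.
λ = 1.415×10^-4 m
1.415×10^-4 m × (1 mm / 0.001000 m) = 0.1415 mm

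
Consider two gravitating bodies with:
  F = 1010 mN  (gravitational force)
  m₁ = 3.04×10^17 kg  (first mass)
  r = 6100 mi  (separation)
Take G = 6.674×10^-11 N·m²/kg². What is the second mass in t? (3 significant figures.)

Rearranging F = G·m₁·m₂/r² for m₂: m₂ = F·r²/(G·m₁).
F = 1010 mN = 1.010 N; m₁ = 3.04×10^17 kg; r = 6100 mi = 9.817×10^6 m; G = 6.674×10^-11 N·m²/kg².
m₂ = 4.798×10^6 kg
4.798×10^6 kg × (1 t / 1000 kg) = 4798 t

4800 t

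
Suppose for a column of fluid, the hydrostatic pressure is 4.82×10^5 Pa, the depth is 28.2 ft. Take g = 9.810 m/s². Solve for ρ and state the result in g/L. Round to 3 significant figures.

5720 g/L

Rearranging: ρ = P/(g·h).
P = 4.82×10^5 Pa; h = 28.2 ft = 8.595 m; g = 9.810 m/s².
ρ = 5716 kg/m³
Since 1 g/L = 1 kg/m³, 5716 g/L.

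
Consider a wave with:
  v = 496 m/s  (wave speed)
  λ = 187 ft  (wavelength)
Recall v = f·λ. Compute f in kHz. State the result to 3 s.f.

Solving v = f·λ for f: f = v/λ.
v = 496 m/s; λ = 187 ft = 57.00 m.
f = 8.702 Hz
8.702 Hz × (1 kHz / 1000 Hz) = 0.008702 kHz

0.00870 kHz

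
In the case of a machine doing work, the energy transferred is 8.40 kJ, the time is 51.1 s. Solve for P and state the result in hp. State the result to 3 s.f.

Directly: P = W/t.
W = 8.40 kJ = 8400 J; t = 51.1 s.
P = 164.4 W
164.4 W × (1 hp / 745.7 W) = 0.2204 hp

0.220 hp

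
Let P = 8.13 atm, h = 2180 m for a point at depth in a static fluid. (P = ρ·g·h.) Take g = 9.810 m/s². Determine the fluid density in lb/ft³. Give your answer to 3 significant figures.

2.40 lb/ft³

Rearranging P = ρ·g·h for ρ: ρ = P/(g·h).
P = 8.13 atm = 8.238×10^5 Pa; h = 2180 m; g = 9.810 m/s².
ρ = 38.52 kg/m³
38.52 kg/m³ × (1 lb/ft³ / 16.02 kg/m³) = 2.405 lb/ft³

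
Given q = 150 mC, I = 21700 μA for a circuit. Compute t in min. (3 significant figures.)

0.115 min

Solving q = I·t for t: t = q/I.
q = 150 mC = 0.1500 C; I = 21700 μA = 0.02170 A.
t = 6.912 s
6.912 s × (1 min / 60.00 s) = 0.1152 min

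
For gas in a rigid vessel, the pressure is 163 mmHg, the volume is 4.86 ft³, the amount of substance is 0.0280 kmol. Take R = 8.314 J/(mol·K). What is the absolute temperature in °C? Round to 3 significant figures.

-260 °C

Rearranging: T = PV/(nR).
P = 163 mmHg = 21731 Pa; V = 4.86 ft³ = 0.1376 m³; n = 0.0280 kmol = 28.00 mol; R = 8.314 J/(mol·K).
T = 12.85 K
12.85 K − 273.15 = -260.3 °C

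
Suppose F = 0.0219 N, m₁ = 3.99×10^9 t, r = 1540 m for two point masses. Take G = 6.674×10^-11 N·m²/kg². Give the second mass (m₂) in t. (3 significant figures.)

0.195 t

From Newton's law of gravitation: m₂ = F·r²/(G·m₁).
F = 0.0219 N; m₁ = 3.99×10^9 t = 3.990×10^12 kg; r = 1540 m; G = 6.674×10^-11 N·m²/kg².
m₂ = 195.0 kg
195.0 kg × (1 t / 1000 kg) = 0.1950 t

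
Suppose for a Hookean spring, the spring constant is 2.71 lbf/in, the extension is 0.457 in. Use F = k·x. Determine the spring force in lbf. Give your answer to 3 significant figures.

From Hooke's law: F = kx.
k = 2.71 lbf/in = 474.6 N/m; x = 0.457 in = 0.01161 m.
F = 5.509 N
5.509 N × (1 lbf / 4.448 N) = 1.238 lbf

1.24 lbf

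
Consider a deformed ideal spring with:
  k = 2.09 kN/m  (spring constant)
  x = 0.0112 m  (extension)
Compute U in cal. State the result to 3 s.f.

0.0313 cal

U is given directly by: U = ½kx².
k = 2.09 kN/m = 2090 N/m; x = 0.0112 m.
U = 0.1311 J  (the unit combination reduces to kg·m²/s² = J)
0.1311 J × (1 cal / 4.184 J) = 0.03133 cal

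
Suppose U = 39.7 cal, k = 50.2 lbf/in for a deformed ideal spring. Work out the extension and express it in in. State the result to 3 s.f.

7.65 in

Solving U = ½k·x² for x: x = √(2U/k).
U = 39.7 cal = 166.1 J; k = 50.2 lbf/in = 8791 N/m.
x = 0.1944 m
0.1944 m × (1 in / 0.02540 m) = 7.653 in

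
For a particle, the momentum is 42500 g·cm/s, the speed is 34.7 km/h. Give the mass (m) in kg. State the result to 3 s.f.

Solving p = m·v for m: m = p/v.
p = 42500 g·cm/s = 0.4250 kg·m/s; v = 34.7 km/h = 9.639 m/s.
m = 0.04409 kg

0.0441 kg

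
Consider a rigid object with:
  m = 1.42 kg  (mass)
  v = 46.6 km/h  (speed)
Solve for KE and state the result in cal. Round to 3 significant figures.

28.4 cal

KE is given directly by: KE = ½mv².
m = 1.42 kg; v = 46.6 km/h = 12.94 m/s.
KE = 119.0 J
119.0 J × (1 cal / 4.184 J) = 28.43 cal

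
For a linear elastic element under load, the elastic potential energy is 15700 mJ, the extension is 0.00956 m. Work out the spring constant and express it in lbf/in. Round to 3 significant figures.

Solving U = ½k·x² for k: k = 2U/x².
U = 15700 mJ = 15.70 J; x = 0.00956 m.
k = 3.436×10^5 N/m
3.436×10^5 N/m × (1 lbf/in / 175.1 N/m) = 1962 lbf/in

1960 lbf/in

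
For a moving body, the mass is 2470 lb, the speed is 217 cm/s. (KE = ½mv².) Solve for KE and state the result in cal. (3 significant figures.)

630 cal

Directly: KE = ½mv².
m = 2470 lb = 1120 kg; v = 217 cm/s = 2.170 m/s.
KE = 2638 J
2638 J × (1 cal / 4.184 J) = 630.5 cal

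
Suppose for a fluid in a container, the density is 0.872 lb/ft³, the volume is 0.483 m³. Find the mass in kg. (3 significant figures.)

Rearranging ρ = m/V for m: m = ρV.
ρ = 0.872 lb/ft³ = 13.97 kg/m³; V = 0.483 m³.
m = 6.747 kg

6.75 kg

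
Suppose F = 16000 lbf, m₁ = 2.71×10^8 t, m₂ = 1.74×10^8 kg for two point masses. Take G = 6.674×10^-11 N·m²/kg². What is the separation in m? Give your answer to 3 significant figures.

210 m

Rearranging: r = √(G·m₁m₂/F).
F = 16000 lbf = 71172 N; m₁ = 2.71×10^8 t = 2.710×10^11 kg; m₂ = 1.74×10^8 kg; G = 6.674×10^-11 N·m²/kg².
r = 210.3 m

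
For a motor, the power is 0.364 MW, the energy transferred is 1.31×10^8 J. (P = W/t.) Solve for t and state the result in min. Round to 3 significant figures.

6.00 min

Rearranging P = W/t for t: t = W/P.
P = 0.364 MW = 3.640×10^5 W; W = 1.31×10^8 J.
t = 359.9 s
359.9 s × (1 min / 60.00 s) = 5.998 min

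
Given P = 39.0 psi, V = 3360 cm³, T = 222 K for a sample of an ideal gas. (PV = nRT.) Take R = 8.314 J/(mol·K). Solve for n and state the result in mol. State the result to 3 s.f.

From the ideal-gas law: n = PV/(RT).
P = 39.0 psi = 2.689×10^5 Pa; V = 3360 cm³ = 0.003360 m³; T = 222 K; R = 8.314 J/(mol·K).
n = 0.4895 mol

0.490 mol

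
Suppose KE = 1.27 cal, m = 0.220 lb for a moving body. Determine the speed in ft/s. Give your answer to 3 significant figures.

Rearranging: v = √(2·KE/m).
KE = 1.27 cal = 5.314 J; m = 0.220 lb = 0.09979 kg.
v = 10.32 m/s
10.32 m/s × (1 ft/s / 0.3048 m/s) = 33.86 ft/s

33.9 ft/s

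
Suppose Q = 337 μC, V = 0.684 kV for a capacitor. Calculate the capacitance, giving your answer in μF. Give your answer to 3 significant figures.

C is given directly by: C = Q/V.
Q = 337 μC = 3.370×10^-4 C; V = 0.684 kV = 684.0 V.
C = 4.927×10^-7 F
4.927×10^-7 F × (1 μF / 1.000×10^-6 F) = 0.4927 μF

0.493 μF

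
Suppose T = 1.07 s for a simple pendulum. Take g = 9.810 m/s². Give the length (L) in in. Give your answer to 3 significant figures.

Rearranging: L = g·(T/2π)².
T = 1.07 s; g = 9.810 m/s².
L = 0.2845 m
0.2845 m × (1 in / 0.02540 m) = 11.20 in

11.2 in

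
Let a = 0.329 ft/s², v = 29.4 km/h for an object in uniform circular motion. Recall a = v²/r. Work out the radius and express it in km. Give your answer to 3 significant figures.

0.665 km

Solving a = v²/r for r: r = v²/a.
a = 0.329 ft/s² = 0.1003 m/s²; v = 29.4 km/h = 8.167 m/s.
r = 665.1 m
665.1 m × (1 km / 1000 m) = 0.6651 km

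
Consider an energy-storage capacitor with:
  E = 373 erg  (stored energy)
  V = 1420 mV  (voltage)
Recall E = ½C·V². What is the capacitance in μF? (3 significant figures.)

Rearranging E = ½C·V² for C: C = 2E/V².
E = 373 erg = 3.730×10^-5 J; V = 1420 mV = 1.420 V.
C = 3.700×10^-5 F
3.700×10^-5 F × (1 μF / 1.000×10^-6 F) = 37.00 μF

37.0 μF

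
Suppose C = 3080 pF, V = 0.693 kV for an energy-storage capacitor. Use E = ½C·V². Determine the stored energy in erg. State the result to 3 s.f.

7400 erg

E is given directly by: E = ½CV².
C = 3080 pF = 3.080×10^-9 F; V = 0.693 kV = 693.0 V.
E = 7.396×10^-4 J
7.396×10^-4 J × (1 erg / 1.000×10^-7 J) = 7396 erg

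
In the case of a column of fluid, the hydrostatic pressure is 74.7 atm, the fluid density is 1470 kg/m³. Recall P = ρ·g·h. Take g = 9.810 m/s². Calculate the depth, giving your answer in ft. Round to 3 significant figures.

Rearranging: h = P/(ρ·g).
P = 74.7 atm = 7.569×10^6 Pa; ρ = 1470 kg/m³; g = 9.810 m/s².
h = 524.9 m
524.9 m × (1 ft / 0.3048 m) = 1722 ft

1720 ft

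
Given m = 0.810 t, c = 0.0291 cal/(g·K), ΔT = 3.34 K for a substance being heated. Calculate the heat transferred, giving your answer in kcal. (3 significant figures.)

78.7 kcal

Directly: Q = mcΔT.
m = 0.810 t = 810.0 kg; c = 0.0291 cal/(g·K) = 121.8 J/(kg·K); ΔT = 3.34 K.
Q = 3.294×10^5 J  (the unit combination reduces to kg·m²/s² = J)
3.294×10^5 J × (1 kcal / 4184 J) = 78.73 kcal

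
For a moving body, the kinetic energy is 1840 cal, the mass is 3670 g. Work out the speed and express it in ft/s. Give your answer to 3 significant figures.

213 ft/s

Solving KE = ½mv² for v: v = √(2·KE/m).
KE = 1840 cal = 7699 J; m = 3670 g = 3.670 kg.
v = 64.77 m/s
64.77 m/s × (1 ft/s / 0.3048 m/s) = 212.5 ft/s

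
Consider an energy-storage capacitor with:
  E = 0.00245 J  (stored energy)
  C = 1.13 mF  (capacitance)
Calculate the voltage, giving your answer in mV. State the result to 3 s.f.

2080 mV

Solving E = ½C·V² for V: V = √(2E/C).
E = 0.00245 J; C = 1.13 mF = 0.001130 F.
V = 2.082 V  (the unit combination reduces to kg·m²/(A·s³) = V)
2.082 V × (1 mV / 0.001000 V) = 2082 mV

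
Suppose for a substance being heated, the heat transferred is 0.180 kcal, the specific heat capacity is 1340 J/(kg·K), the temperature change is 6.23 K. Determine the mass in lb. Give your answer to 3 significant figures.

0.199 lb

Solving Q = m·c·ΔT for m: m = Q/(c·ΔT).
Q = 0.180 kcal = 753.1 J; c = 1340 J/(kg·K); ΔT = 6.23 K.
m = 0.09021 kg
0.09021 kg × (1 lb / 0.4536 kg) = 0.1989 lb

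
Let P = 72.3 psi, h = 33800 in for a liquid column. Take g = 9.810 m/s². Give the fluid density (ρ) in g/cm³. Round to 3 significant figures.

Rearranging P = ρ·g·h for ρ: ρ = P/(g·h).
P = 72.3 psi = 4.985×10^5 Pa; h = 33800 in = 858.5 m; g = 9.810 m/s².
ρ = 59.19 kg/m³
59.19 kg/m³ × (1 g/cm³ / 1000 kg/m³) = 0.05919 g/cm³

0.0592 g/cm³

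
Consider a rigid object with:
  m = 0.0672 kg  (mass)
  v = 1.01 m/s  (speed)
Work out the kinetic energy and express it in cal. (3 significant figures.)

0.00819 cal

KE is given directly by: KE = ½mv².
m = 0.0672 kg; v = 1.01 m/s.
KE = 0.03428 J
0.03428 J × (1 cal / 4.184 J) = 0.008192 cal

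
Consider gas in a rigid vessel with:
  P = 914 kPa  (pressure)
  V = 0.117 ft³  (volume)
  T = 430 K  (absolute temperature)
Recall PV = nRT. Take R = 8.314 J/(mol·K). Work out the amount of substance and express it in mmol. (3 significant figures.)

847 mmol

From the ideal-gas law: n = PV/(RT).
P = 914 kPa = 9.140×10^5 Pa; V = 0.117 ft³ = 0.003313 m³; T = 430 K; R = 8.314 J/(mol·K).
n = 0.8470 mol
0.8470 mol × (1 mmol / 0.001000 mol) = 847.0 mmol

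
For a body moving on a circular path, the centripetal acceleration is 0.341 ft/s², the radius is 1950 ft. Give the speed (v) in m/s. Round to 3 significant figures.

Rearranging: v = √(a·r).
a = 0.341 ft/s² = 0.1039 m/s²; r = 1950 ft = 594.4 m.
v = 7.860 m/s

7.86 m/s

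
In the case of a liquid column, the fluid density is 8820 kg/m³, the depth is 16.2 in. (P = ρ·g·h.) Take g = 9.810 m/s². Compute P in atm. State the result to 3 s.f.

0.351 atm

P is given directly by: P = ρgh.
ρ = 8820 kg/m³; h = 16.2 in = 0.4115 m; g = 9.810 m/s².
P = 35603 Pa
35603 Pa × (1 atm / 1.013×10^5 Pa) = 0.3514 atm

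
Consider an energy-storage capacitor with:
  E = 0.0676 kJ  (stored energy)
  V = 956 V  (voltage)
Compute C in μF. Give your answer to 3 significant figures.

Solving E = ½C·V² for C: C = 2E/V².
E = 0.0676 kJ = 67.60 J; V = 956 V.
C = 1.479×10^-4 F
1.479×10^-4 F × (1 μF / 1.000×10^-6 F) = 147.9 μF

148 μF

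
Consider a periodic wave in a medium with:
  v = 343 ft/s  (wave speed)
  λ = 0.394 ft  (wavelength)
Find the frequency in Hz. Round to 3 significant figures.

Rearranging v = f·λ for f: f = v/λ.
v = 343 ft/s = 104.5 m/s; λ = 0.394 ft = 0.1201 m.
f = 870.6 Hz

871 Hz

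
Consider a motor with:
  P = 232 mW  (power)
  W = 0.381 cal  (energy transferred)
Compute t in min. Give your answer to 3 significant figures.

0.115 min

Solving P = W/t for t: t = W/P.
P = 232 mW = 0.2320 W; W = 0.381 cal = 1.594 J.
t = 6.871 s
6.871 s × (1 min / 60.00 s) = 0.1145 min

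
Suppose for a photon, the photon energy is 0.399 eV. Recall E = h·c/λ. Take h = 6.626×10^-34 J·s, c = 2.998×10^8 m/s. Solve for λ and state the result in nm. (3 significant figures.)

Solving E = h·c/λ for λ: λ = hc/E.
E = 0.399 eV = 6.393×10^-20 J; h = 6.626×10^-34 J·s; c = 2.998×10^8 m/s.
λ = 3.107×10^-6 m
3.107×10^-6 m × (1 nm / 1.000×10^-9 m) = 3107 nm

3110 nm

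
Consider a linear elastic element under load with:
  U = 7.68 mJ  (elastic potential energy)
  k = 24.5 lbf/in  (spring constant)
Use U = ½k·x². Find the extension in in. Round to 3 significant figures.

0.0745 in

Rearranging: x = √(2U/k).
U = 7.68 mJ = 0.007680 J; k = 24.5 lbf/in = 4291 N/m.
x = 0.001892 m
0.001892 m × (1 in / 0.02540 m) = 0.07449 in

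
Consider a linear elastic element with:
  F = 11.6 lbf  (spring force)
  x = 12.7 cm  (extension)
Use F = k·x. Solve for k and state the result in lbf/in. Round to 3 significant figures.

2.32 lbf/in

From Hooke's law: k = F/x.
F = 11.6 lbf = 51.60 N; x = 12.7 cm = 0.1270 m.
k = 406.3 N/m
406.3 N/m × (1 lbf/in / 175.1 N/m) = 2.320 lbf/in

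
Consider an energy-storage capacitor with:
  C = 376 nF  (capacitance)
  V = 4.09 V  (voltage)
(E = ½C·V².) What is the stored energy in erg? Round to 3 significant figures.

Directly: E = ½CV².
C = 376 nF = 3.760×10^-7 F; V = 4.09 V.
E = 3.145×10^-6 J  (the unit combination reduces to kg·m²/s² = J)
3.145×10^-6 J × (1 erg / 1.000×10^-7 J) = 31.45 erg

31.4 erg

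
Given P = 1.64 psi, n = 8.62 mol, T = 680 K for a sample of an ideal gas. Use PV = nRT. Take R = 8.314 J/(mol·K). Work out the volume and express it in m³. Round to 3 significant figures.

From the ideal-gas law: V = nRT/P.
P = 1.64 psi = 11307 Pa; n = 8.62 mol; T = 680 K; R = 8.314 J/(mol·K).
V = 4.310 m³

4.31 m³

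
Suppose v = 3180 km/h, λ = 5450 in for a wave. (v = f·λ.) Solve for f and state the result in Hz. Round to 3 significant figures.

6.38 Hz

Rearranging v = f·λ for f: f = v/λ.
v = 3180 km/h = 883.3 m/s; λ = 5450 in = 138.4 m.
f = 6.381 Hz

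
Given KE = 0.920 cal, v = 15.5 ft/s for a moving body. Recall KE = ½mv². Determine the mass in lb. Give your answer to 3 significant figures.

Rearranging KE = ½mv² for m: m = 2·KE/v².
KE = 0.920 cal = 3.849 J; v = 15.5 ft/s = 4.724 m/s.
m = 0.3449 kg
0.3449 kg × (1 lb / 0.4536 kg) = 0.7604 lb

0.760 lb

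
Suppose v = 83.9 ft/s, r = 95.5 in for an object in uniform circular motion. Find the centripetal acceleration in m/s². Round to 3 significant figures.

Directly: a = v²/r.
v = 83.9 ft/s = 25.57 m/s; r = 95.5 in = 2.426 m.
a = 269.6 m/s²

270 m/s²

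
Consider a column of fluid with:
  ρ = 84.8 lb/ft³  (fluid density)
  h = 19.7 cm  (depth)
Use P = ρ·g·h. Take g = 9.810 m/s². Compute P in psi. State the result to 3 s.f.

0.381 psi

Directly: P = ρgh.
ρ = 84.8 lb/ft³ = 1358 kg/m³; h = 19.7 cm = 0.1970 m; g = 9.810 m/s².
P = 2625 Pa
2625 Pa × (1 psi / 6895 Pa) = 0.3807 psi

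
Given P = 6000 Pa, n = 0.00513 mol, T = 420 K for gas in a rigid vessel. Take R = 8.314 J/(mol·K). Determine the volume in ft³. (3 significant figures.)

Rearranging PV = nRT for V: V = nRT/P.
P = 6000 Pa; n = 0.00513 mol; T = 420 K; R = 8.314 J/(mol·K).
V = 0.002986 m³
0.002986 m³ × (1 ft³ / 0.02832 m³) = 0.1054 ft³

0.105 ft³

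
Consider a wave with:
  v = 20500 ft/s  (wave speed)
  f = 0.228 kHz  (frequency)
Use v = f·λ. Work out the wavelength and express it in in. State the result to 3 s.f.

1080 in

Solving v = f·λ for λ: λ = v/f.
v = 20500 ft/s = 6248 m/s; f = 0.228 kHz = 228.0 Hz.
λ = 27.41 m
27.41 m × (1 in / 0.02540 m) = 1079 in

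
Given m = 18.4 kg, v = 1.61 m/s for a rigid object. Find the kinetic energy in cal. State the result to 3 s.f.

Directly: KE = ½mv².
m = 18.4 kg; v = 1.61 m/s.
KE = 23.85 J
23.85 J × (1 cal / 4.184 J) = 5.700 cal

5.70 cal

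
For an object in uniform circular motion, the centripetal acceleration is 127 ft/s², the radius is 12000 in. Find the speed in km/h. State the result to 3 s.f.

Rearranging a = v²/r for v: v = √(a·r).
a = 127 ft/s² = 38.71 m/s²; r = 12000 in = 304.8 m.
v = 108.6 m/s
108.6 m/s × (1 km/h / 0.2778 m/s) = 391.0 km/h

391 km/h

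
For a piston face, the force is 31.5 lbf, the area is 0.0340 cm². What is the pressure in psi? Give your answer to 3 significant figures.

Directly: P = F/A.
F = 31.5 lbf = 140.1 N; A = 0.0340 cm² = 3.400×10^-6 m².
P = 4.121×10^7 Pa  (the unit combination reduces to kg/(m·s²) = Pa)
4.121×10^7 Pa × (1 psi / 6895 Pa) = 5977 psi

5980 psi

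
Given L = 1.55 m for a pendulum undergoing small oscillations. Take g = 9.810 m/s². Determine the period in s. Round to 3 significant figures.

Directly: T = 2π√(L/g).
L = 1.55 m; g = 9.810 m/s².
T = 2.498 s

2.50 s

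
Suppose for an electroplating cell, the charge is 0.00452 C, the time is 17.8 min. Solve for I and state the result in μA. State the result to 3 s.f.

4.23 μA

Solving q = I·t for I: I = q/t.
q = 0.00452 C; t = 17.8 min = 1068 s.
I = 4.232×10^-6 A
4.232×10^-6 A × (1 μA / 1.000×10^-6 A) = 4.232 μA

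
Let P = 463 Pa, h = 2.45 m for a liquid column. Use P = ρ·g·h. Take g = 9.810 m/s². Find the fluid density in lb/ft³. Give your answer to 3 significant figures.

Rearranging: ρ = P/(g·h).
P = 463 Pa; h = 2.45 m; g = 9.810 m/s².
ρ = 19.26 kg/m³
19.26 kg/m³ × (1 lb/ft³ / 16.02 kg/m³) = 1.203 lb/ft³

1.20 lb/ft³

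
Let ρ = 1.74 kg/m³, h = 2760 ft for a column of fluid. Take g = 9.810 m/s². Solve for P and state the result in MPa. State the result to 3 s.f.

0.0144 MPa

P is given directly by: P = ρgh.
ρ = 1.74 kg/m³; h = 2760 ft = 841.2 m; g = 9.810 m/s².
P = 14360 Pa
14360 Pa × (1 MPa / 1.000×10^6 Pa) = 0.01436 MPa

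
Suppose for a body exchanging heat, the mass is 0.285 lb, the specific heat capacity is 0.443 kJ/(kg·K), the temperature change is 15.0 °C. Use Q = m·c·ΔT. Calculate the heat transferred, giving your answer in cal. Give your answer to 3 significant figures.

205 cal

Directly: Q = mcΔT.
m = 0.285 lb = 0.1293 kg; c = 0.443 kJ/(kg·K) = 443.0 J/(kg·K); ΔT = 15.0 °C = 15.00 K.
Q = 859.0 J
859.0 J × (1 cal / 4.184 J) = 205.3 cal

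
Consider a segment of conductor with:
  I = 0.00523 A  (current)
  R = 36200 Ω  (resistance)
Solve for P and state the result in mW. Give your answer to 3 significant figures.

P is given directly by: P = I²R.
I = 0.00523 A; R = 36200 Ω.
P = 0.9902 W
0.9902 W × (1 mW / 0.001000 W) = 990.2 mW

990 mW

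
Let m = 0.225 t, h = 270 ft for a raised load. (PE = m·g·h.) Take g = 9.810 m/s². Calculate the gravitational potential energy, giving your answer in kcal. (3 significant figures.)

43.4 kcal

PE is given directly by: PE = mgh.
m = 0.225 t = 225.0 kg; h = 270 ft = 82.30 m; g = 9.810 m/s².
PE = 1.816×10^5 J
1.816×10^5 J × (1 kcal / 4184 J) = 43.41 kcal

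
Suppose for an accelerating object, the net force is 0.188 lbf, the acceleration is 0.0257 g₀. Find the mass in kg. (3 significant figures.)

Solving F = m·a for m: m = F/a.
F = 0.188 lbf = 0.8363 N; a = 0.0257 g₀ = 0.2520 m/s².
m = 3.318 kg

3.32 kg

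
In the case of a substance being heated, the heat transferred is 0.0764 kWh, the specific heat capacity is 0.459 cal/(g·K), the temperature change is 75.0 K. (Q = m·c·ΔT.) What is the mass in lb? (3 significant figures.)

Solving Q = m·c·ΔT for m: m = Q/(c·ΔT).
Q = 0.0764 kWh = 2.750×10^5 J; c = 0.459 cal/(g·K) = 1920 J/(kg·K); ΔT = 75.0 K.
m = 1.910 kg
1.910 kg × (1 lb / 0.4536 kg) = 4.210 lb

4.21 lb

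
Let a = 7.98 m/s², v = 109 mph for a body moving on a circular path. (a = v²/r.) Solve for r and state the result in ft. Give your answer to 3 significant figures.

976 ft

Rearranging a = v²/r for r: r = v²/a.
a = 7.98 m/s²; v = 109 mph = 48.73 m/s.
r = 297.5 m
297.5 m × (1 ft / 0.3048 m) = 976.2 ft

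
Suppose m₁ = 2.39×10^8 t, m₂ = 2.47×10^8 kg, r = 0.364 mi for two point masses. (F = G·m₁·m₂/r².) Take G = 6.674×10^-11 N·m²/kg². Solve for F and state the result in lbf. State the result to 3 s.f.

2580 lbf

From Newton's law of gravitation: F = Gm₁m₂/r².
m₁ = 2.39×10^8 t = 2.390×10^11 kg; m₂ = 2.47×10^8 kg; r = 0.364 mi = 585.8 m; G = 6.674×10^-11 N·m²/kg².
F = 11481 N
11481 N × (1 lbf / 4.448 N) = 2581 lbf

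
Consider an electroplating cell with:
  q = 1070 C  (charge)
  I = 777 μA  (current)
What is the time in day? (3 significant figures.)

15.9 day

Rearranging q = I·t for t: t = q/I.
q = 1070 C; I = 777 μA = 7.770×10^-4 A.
t = 1.377×10^6 s
1.377×10^6 s × (1 day / 86400 s) = 15.94 day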